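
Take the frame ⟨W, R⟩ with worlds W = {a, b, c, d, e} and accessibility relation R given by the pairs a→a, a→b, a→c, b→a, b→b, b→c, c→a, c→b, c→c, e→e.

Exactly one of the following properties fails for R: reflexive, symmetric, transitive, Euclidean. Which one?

Reflexive: no — d is not related to itself.
Symmetric: yes — every pair in R has its reverse in R.
Transitive: yes — every two-step R-path is closed by a direct edge.
Euclidean: yes — any two successors of a common world are R-related.
Only reflexive fails.

reflexive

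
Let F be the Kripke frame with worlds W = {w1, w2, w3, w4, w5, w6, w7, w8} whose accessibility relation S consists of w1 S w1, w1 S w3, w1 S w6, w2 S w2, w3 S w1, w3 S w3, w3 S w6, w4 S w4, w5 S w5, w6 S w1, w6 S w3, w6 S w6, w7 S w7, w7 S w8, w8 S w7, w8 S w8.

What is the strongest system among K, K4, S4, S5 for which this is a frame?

Transitive (axiom 4): yes — every two-step S-path is closed by a direct edge.
Reflexive (axiom T): yes — every world is S-related to itself.
Euclidean (axiom 5): yes — any two successors of a common world are S-related.
So F validates K, K4, S4, S5. The strongest is S5.

S5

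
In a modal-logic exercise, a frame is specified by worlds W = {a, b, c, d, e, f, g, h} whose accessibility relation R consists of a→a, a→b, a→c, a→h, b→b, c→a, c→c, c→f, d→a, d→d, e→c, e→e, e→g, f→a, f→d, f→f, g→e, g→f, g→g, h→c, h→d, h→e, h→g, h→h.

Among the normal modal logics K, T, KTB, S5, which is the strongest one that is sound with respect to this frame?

Reflexive (axiom T): yes — every world is R-related to itself.
Symmetric (axiom B): no — a R b but not b R a.
Euclidean (axiom 5): no — a R b and a R c, but not b R c.
So F validates K, T; KTB would additionally require R to be symmetric. The strongest is T.

T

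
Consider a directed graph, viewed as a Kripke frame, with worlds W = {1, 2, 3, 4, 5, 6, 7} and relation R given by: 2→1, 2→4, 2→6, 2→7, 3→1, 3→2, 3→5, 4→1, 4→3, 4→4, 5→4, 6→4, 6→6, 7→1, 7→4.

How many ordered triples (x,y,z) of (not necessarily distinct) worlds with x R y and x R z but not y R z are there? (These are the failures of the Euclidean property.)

Enumerating: (2,1,1), (2,1,4), (2,1,6), (2,1,7), (2,4,6), (2,4,7), (2,6,1), (2,6,7), (2,7,6), (2,7,7), (3,1,1), (3,1,2), … and 14 more.
Total: 26.

26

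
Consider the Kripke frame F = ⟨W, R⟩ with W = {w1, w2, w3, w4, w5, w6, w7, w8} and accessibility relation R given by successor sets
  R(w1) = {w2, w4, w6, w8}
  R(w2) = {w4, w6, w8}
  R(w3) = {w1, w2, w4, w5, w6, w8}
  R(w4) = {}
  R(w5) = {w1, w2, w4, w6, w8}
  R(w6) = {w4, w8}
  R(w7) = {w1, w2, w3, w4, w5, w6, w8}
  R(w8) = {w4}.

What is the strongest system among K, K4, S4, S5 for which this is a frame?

Transitive (axiom 4): yes — every two-step R-path is closed by a direct edge.
Reflexive (axiom T): no — w1 is not related to itself.
Euclidean (axiom 5): no — w1 R w4 and w1 R w2, but not w4 R w2.
So F validates K, K4; S4 would additionally require R to be reflexive. The strongest is K4.

K4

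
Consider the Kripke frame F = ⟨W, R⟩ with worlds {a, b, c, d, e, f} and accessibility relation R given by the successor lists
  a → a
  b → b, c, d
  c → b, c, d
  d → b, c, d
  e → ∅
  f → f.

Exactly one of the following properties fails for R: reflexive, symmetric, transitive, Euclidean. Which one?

Reflexive: no — e is not related to itself.
Symmetric: yes — every pair in R has its reverse in R.
Transitive: yes — every two-step R-path is closed by a direct edge.
Euclidean: yes — any two successors of a common world are R-related.
Only reflexive fails.

reflexive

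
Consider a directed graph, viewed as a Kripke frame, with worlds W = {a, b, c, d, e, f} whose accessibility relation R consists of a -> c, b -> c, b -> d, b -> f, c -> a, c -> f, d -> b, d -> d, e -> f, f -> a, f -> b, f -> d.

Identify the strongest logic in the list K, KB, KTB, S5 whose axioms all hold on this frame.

K

Symmetric (axiom B): no — b R c but not c R b.
Reflexive (axiom T): no — a is not related to itself.
Euclidean (axiom 5): no — b R c and b R d, but not c R d.
So F validates K; KB would additionally require R to be symmetric. The strongest is K.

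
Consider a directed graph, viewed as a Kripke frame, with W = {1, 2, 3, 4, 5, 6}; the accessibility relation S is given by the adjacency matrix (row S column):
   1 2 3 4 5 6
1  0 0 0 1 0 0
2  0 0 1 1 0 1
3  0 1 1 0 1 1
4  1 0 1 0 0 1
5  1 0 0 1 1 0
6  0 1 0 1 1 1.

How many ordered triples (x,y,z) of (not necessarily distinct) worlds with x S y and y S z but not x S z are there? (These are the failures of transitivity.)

Enumerating: (1,4,1), (1,4,3), (1,4,6), (2,3,2), (2,3,5), (2,4,1), (2,6,2), (2,6,5), (3,2,4), (3,5,1), (3,5,4), (3,6,4), … and 12 more.
Total: 24.

24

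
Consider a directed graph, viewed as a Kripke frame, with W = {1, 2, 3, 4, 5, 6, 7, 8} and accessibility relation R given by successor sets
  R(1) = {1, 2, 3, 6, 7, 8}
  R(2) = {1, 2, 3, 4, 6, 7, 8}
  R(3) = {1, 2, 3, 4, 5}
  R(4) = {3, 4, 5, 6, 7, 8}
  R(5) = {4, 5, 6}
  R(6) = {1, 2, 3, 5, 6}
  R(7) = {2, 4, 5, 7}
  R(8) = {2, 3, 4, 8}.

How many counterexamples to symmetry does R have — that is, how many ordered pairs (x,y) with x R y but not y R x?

8

Enumerating: (1,7), (1,8), (2,4), (3,5), (4,6), (6,3), (7,5), (8,3).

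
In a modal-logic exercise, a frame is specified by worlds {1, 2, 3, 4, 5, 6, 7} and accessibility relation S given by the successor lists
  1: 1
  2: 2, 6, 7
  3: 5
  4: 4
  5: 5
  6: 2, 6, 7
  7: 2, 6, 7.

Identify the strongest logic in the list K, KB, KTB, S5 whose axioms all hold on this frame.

Symmetric (axiom B): no — 3 S 5 but not 5 S 3.
Reflexive (axiom T): no — 3 is not related to itself.
Euclidean (axiom 5): yes — any two successors of a common world are S-related.
So F validates K; KB would additionally require S to be symmetric. The strongest is K.

K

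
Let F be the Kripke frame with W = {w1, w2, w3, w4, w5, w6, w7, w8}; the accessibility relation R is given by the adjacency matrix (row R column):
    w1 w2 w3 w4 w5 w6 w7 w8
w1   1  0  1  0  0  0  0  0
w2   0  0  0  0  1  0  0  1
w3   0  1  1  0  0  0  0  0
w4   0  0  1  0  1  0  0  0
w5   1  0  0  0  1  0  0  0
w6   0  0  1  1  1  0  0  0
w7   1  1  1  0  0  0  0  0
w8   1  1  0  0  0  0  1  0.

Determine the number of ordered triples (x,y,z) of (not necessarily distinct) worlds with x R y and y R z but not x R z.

18

Enumerating: (w1,w3,w2), (w2,w5,w1), (w2,w8,w1), (w2,w8,w2), (w2,w8,w7), (w3,w2,w5), (w3,w2,w8), (w4,w3,w2), (w4,w5,w1), (w5,w1,w3), (w6,w3,w2), (w6,w5,w1), (w7,w2,w5), (w7,w2,w8), (w8,w1,w3), (w8,w2,w5), (w8,w2,w8), (w8,w7,w3).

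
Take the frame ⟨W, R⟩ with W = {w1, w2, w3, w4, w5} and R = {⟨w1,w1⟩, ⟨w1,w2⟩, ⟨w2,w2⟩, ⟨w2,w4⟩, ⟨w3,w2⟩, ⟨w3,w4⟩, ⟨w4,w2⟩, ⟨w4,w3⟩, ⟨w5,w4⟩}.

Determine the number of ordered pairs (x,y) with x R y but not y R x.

3

Enumerating: (w1,w2), (w3,w2), (w5,w4).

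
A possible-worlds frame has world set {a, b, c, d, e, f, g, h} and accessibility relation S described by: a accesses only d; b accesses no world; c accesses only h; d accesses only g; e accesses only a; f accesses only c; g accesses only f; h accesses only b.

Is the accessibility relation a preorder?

Reflexive: no — a is not related to itself.
Transitive: no — a S d and d S g, but not a S g.
So S is not a preorder.

No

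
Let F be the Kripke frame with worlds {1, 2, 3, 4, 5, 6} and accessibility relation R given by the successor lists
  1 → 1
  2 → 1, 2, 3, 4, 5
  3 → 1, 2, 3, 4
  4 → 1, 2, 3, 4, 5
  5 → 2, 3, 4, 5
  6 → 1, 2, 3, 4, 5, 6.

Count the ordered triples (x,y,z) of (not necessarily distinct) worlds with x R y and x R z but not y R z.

27

Enumerating: (2,1,2), (2,1,3), (2,1,4), (2,1,5), (2,3,5), (2,5,1), (3,1,2), (3,1,3), (3,1,4), (4,1,2), (4,1,3), (4,1,4), … and 15 more.
Total: 27.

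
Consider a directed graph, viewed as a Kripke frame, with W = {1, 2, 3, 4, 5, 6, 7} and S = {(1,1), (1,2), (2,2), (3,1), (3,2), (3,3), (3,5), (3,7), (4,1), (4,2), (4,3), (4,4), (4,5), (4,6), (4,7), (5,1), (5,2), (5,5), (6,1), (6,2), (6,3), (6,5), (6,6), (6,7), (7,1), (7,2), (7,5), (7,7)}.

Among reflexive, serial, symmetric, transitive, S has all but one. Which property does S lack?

Reflexive: yes — every world is S-related to itself.
Serial: yes — every world has a successor (e.g. 1 S 1).
Symmetric: no — 1 S 2 but not 2 S 1.
Transitive: yes — every two-step S-path is closed by a direct edge.
Only symmetric fails.

symmetric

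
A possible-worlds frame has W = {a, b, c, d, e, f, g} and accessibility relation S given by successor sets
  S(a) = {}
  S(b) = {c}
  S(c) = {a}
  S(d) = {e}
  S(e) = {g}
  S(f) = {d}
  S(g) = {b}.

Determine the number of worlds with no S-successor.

1

Enumerating: a.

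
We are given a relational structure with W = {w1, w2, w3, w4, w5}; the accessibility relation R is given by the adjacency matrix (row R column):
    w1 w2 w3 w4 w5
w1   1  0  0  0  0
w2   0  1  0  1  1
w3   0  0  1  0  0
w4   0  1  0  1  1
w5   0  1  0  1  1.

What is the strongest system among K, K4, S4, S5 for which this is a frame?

Transitive (axiom 4): yes — every two-step R-path is closed by a direct edge.
Reflexive (axiom T): yes — every world is R-related to itself.
Euclidean (axiom 5): yes — any two successors of a common world are R-related.
So F validates K, K4, S4, S5. The strongest is S5.

S5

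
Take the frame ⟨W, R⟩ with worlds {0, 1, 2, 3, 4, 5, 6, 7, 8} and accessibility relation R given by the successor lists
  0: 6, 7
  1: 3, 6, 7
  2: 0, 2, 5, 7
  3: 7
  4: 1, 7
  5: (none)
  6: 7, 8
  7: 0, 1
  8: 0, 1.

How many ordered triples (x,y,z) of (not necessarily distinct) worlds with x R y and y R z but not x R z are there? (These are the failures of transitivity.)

27

Enumerating: (0,6,8), (0,7,0), (0,7,1), (1,6,8), (1,7,0), (1,7,1), (2,0,6), (2,7,1), (3,7,0), (3,7,1), (4,1,3), (4,1,6), … and 15 more.
Total: 27.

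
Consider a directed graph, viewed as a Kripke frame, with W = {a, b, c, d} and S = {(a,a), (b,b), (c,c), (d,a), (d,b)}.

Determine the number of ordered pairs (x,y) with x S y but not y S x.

Enumerating: (d,a), (d,b).

2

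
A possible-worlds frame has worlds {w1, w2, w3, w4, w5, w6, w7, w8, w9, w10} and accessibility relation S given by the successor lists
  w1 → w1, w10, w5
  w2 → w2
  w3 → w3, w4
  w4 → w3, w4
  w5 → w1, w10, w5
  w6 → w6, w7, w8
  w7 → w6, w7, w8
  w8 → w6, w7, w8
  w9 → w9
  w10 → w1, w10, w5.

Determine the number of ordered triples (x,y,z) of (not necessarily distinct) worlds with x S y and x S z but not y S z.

S is Euclidean; there are no such tuples.

0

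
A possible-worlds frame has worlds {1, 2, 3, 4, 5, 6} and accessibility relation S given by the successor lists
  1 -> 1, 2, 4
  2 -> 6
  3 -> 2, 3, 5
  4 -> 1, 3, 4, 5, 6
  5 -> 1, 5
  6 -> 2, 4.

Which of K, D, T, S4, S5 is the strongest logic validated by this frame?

Serial (axiom D): yes — every world has a successor (e.g. 1 S 1).
Reflexive (axiom T): no — 2 is not related to itself.
Transitive (axiom 4): no — 1 S 2 and 2 S 6, but not 1 S 6.
Euclidean (axiom 5): no — 1 S 2 and 1 S 4, but not 2 S 4.
So F validates K, D; T would additionally require S to be reflexive. The strongest is D.

D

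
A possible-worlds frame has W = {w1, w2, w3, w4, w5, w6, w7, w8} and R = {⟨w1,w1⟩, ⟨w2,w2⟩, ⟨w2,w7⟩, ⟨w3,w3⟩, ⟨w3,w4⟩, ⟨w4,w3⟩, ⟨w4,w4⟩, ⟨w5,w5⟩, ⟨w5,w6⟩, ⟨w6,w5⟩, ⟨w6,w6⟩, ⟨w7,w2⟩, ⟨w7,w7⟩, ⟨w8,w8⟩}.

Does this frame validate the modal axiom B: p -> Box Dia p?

Yes

Axiom B corresponds to the accessibility relation being symmetric.
Symmetric: yes — every pair in R has its reverse in R.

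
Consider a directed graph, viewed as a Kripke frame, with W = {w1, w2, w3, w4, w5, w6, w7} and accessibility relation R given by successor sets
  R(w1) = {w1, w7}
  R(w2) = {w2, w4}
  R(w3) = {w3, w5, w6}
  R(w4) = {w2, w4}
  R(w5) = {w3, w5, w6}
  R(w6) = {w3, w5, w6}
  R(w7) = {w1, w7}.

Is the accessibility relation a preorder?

Yes

Reflexive: yes — every world is R-related to itself.
Transitive: yes — every two-step R-path is closed by a direct edge.
So R is a preorder.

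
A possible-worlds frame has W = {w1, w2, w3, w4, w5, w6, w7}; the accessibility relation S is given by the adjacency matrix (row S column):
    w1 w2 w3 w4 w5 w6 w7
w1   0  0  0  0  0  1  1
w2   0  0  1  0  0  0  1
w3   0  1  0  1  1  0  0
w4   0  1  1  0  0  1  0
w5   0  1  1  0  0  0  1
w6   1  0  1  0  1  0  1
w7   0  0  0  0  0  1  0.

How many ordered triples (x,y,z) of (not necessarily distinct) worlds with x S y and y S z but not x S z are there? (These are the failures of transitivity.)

31

Enumerating: (w1,w6,w1), (w1,w6,w3), (w1,w6,w5), (w2,w3,w2), (w2,w3,w4), (w2,w3,w5), (w2,w7,w6), (w3,w2,w3), (w3,w2,w7), (w3,w4,w3), (w3,w4,w6), (w3,w5,w3), … and 19 more.
Total: 31.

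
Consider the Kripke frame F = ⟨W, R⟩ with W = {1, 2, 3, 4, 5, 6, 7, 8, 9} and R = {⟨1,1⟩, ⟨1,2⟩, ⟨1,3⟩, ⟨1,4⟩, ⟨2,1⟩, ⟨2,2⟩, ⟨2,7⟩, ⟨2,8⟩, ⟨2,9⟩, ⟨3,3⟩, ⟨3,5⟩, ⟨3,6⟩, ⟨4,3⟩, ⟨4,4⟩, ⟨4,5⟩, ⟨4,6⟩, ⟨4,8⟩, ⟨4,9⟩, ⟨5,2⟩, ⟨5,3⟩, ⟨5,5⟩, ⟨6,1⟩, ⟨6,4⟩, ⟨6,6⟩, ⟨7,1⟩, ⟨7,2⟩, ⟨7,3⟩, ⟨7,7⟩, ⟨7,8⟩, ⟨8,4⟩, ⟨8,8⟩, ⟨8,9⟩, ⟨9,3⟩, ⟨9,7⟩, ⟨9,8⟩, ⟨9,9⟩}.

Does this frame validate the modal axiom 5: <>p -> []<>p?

No

By correspondence theory, 5 is valid on a frame iff R is Euclidean.
Euclidean: no — 1 R 2 and 1 R 3, but not 2 R 3.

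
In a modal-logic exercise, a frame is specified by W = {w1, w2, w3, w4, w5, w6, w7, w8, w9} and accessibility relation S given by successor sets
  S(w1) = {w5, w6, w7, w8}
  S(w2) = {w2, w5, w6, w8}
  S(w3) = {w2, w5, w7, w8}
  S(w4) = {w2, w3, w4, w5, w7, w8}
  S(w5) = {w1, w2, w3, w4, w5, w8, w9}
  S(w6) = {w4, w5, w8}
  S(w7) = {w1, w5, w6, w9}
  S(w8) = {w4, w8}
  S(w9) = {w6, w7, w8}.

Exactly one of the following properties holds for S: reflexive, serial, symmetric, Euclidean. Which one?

serial

Reflexive: no — w1 is not related to itself.
Serial: yes — every world has a successor (e.g. w1 S w5).
Symmetric: no — w1 S w6 but not w6 S w1.
Euclidean: no — w1 S w5 and w1 S w6, but not w5 S w6.
Only serial holds.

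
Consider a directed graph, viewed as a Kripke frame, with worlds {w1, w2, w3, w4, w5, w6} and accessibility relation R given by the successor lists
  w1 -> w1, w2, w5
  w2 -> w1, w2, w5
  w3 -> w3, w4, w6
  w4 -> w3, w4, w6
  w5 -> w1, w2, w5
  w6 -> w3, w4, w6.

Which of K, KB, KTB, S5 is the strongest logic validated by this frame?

S5

Symmetric (axiom B): yes — every pair in R has its reverse in R.
Reflexive (axiom T): yes — every world is R-related to itself.
Euclidean (axiom 5): yes — any two successors of a common world are R-related.
So F validates K, KB, KTB, S5. The strongest is S5.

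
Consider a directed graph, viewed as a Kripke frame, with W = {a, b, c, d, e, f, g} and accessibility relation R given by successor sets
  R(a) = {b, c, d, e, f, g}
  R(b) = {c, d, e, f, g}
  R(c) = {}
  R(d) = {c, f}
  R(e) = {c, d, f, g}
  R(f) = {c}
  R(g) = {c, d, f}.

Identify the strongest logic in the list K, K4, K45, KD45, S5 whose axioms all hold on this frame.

K4

Transitive (axiom 4): yes — every two-step R-path is closed by a direct edge.
Euclidean (axiom 5): no — a R c and a R b, but not c R b.
Serial (axiom D): no — c has no R-successor.
Reflexive (axiom T): no — a is not related to itself.
So F validates K, K4; K45 would additionally require R to be Euclidean. The strongest is K4.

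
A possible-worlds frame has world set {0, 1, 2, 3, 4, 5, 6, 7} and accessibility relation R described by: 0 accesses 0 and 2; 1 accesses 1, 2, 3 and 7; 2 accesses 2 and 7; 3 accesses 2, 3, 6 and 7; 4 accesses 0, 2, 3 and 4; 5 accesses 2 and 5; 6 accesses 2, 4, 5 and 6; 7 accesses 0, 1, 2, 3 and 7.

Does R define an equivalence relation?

No

Reflexive: yes — every world is R-related to itself.
Symmetric: no — 0 R 2 but not 2 R 0.
Transitive: no — 0 R 2 and 2 R 7, but not 0 R 7.
So R is not an equivalence relation.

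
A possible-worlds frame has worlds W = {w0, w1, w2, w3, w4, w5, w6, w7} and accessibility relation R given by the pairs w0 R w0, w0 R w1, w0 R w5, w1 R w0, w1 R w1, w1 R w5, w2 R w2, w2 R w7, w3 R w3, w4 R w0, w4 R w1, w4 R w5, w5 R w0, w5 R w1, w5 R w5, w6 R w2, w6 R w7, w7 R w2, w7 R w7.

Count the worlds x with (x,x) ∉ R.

Enumerating: w4, w6.

2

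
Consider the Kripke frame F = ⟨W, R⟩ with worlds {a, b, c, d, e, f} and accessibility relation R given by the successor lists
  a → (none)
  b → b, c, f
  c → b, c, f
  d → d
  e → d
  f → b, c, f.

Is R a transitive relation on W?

Yes

Transitive: yes — every two-step R-path is closed by a direct edge.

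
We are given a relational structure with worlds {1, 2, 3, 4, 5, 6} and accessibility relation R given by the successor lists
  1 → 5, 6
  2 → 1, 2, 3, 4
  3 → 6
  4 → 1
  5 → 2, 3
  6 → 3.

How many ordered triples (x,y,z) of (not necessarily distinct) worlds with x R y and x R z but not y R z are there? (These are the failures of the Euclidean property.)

20

Enumerating: (1,5,5), (1,5,6), (1,6,5), (1,6,6), (2,1,1), (2,1,2), (2,1,3), (2,1,4), (2,3,1), (2,3,2), (2,3,3), (2,3,4), … and 8 more.
Total: 20.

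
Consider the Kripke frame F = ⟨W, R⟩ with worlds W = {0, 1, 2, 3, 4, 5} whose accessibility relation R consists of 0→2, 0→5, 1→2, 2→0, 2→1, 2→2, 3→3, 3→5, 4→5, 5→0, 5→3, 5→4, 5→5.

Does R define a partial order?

No

Reflexive: no — 0 is not related to itself.
Transitive: no — 0 R 2 and 2 R 1, but not 0 R 1.
Antisymmetric: no — 0 R 2 and 2 R 0 with 0 ≠ 2.
So R is not a partial order.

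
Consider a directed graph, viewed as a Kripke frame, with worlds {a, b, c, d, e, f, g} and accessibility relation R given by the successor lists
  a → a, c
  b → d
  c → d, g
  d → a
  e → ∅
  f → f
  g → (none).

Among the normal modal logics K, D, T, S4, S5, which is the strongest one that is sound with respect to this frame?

Serial (axiom D): no — e has no R-successor.
Reflexive (axiom T): no — b is not related to itself.
Transitive (axiom 4): no — a R c and c R d, but not a R d.
Euclidean (axiom 5): no — c R d and c R g, but not d R g.
So F validates K; D would additionally require R to be serial. The strongest is K.

K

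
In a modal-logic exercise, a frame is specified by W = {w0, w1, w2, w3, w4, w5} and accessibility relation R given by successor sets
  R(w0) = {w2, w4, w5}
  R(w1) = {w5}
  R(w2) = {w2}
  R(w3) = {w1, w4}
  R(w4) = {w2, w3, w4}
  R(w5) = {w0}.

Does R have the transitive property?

Transitive: no — w0 R w4 and w4 R w3, but not w0 R w3.

No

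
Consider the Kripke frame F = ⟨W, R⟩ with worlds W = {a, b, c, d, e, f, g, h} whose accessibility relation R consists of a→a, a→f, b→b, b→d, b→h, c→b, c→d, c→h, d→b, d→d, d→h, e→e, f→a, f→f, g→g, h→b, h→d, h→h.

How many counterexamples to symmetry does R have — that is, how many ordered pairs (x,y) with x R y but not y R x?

3

Enumerating: (c,b), (c,d), (c,h).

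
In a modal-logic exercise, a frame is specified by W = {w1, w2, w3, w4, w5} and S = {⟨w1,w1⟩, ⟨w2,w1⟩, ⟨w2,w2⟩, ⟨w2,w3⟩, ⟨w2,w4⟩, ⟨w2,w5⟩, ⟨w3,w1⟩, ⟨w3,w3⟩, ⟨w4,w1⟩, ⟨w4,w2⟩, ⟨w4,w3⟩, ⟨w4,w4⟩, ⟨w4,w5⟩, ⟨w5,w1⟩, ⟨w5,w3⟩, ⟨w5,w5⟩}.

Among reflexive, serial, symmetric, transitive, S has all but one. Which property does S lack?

Reflexive: yes — every world is S-related to itself.
Serial: yes — every world has a successor (e.g. w1 S w1).
Symmetric: no — w2 S w1 but not w1 S w2.
Transitive: yes — every two-step S-path is closed by a direct edge.
Only symmetric fails.

symmetric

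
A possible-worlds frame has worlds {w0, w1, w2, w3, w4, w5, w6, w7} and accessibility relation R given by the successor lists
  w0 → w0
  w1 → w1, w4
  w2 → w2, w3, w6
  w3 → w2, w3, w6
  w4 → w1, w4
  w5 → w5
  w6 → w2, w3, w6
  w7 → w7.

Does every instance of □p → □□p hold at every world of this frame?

By correspondence theory, 4 is valid on a frame iff R is transitive.
Transitive: yes — every two-step R-path is closed by a direct edge.

Yes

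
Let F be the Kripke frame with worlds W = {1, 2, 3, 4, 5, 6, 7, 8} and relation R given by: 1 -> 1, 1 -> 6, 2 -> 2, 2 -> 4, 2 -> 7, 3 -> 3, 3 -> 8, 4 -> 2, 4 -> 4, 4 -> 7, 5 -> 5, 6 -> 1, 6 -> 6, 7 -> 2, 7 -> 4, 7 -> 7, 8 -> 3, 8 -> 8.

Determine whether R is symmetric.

Symmetric: yes — every pair in R has its reverse in R.

Yes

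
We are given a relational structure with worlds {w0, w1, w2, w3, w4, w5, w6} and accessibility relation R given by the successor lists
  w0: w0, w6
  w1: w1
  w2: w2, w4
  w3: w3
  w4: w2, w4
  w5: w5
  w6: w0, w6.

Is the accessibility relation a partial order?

Reflexive: yes — every world is R-related to itself.
Transitive: yes — every two-step R-path is closed by a direct edge.
Antisymmetric: no — w0 R w6 and w6 R w0 with w0 ≠ w6.
So R is not a partial order.

No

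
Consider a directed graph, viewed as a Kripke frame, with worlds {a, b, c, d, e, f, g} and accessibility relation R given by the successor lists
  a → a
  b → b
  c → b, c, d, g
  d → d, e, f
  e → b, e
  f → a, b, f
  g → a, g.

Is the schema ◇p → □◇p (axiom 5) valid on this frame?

No

Axiom 5 corresponds to the accessibility relation being Euclidean.
Euclidean: no — c R b and c R d, but not b R d.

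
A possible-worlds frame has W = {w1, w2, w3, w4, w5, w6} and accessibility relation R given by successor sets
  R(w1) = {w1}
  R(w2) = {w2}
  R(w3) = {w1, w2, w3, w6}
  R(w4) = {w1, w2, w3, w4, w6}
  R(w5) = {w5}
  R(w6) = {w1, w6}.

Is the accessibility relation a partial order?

Yes

Reflexive: yes — every world is R-related to itself.
Transitive: yes — every two-step R-path is closed by a direct edge.
Antisymmetric: yes — no distinct pair is related both ways.
So R is a partial order.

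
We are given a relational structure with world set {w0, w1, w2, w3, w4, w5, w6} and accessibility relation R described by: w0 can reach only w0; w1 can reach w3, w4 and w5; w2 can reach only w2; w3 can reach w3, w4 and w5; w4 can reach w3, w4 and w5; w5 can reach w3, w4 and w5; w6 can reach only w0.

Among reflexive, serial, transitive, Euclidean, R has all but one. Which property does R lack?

reflexive

Reflexive: no — w1 is not related to itself.
Serial: yes — every world has a successor (e.g. w0 R w0).
Transitive: yes — every two-step R-path is closed by a direct edge.
Euclidean: yes — any two successors of a common world are R-related.
Only reflexive fails.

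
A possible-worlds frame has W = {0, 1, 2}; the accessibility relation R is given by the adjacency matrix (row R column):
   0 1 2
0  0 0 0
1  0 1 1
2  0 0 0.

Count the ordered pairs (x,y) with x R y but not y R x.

1

Enumerating: (1,2).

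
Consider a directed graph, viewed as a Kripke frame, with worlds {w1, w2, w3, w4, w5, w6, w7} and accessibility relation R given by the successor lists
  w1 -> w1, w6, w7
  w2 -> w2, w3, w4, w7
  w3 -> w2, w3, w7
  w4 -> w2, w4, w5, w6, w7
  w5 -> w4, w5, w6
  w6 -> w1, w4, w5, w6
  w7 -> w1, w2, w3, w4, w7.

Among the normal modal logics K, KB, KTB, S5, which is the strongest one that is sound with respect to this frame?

KTB

Symmetric (axiom B): yes — every pair in R has its reverse in R.
Reflexive (axiom T): yes — every world is R-related to itself.
Euclidean (axiom 5): no — w1 R w6 and w1 R w7, but not w6 R w7.
So F validates K, KB, KTB; S5 would additionally require R to be Euclidean. The strongest is KTB.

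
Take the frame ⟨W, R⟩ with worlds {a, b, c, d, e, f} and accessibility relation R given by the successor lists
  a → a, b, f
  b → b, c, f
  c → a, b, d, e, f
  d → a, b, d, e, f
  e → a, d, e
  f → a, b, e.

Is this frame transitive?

Transitive: no — a R b and b R c, but not a R c.

No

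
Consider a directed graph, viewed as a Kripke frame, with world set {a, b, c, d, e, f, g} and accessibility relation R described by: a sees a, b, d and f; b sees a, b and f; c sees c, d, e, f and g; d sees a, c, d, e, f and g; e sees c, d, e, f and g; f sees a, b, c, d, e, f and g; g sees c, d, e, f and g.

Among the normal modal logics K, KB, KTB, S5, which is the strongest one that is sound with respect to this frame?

KTB

Symmetric (axiom B): yes — every pair in R has its reverse in R.
Reflexive (axiom T): yes — every world is R-related to itself.
Euclidean (axiom 5): no — a R b and a R d, but not b R d.
So F validates K, KB, KTB; S5 would additionally require R to be Euclidean. The strongest is KTB.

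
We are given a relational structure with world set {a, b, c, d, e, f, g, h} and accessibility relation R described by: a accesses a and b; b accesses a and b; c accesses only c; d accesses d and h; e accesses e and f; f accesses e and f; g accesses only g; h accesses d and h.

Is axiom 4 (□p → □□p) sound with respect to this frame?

By correspondence theory, 4 is valid on a frame iff R is transitive.
Transitive: yes — every two-step R-path is closed by a direct edge.

Yes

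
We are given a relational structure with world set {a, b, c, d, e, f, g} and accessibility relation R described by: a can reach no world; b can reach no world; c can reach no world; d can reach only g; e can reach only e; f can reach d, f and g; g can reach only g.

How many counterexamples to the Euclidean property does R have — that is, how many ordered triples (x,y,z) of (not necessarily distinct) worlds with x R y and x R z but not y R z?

4

Enumerating: (f,d,d), (f,d,f), (f,g,d), (f,g,f).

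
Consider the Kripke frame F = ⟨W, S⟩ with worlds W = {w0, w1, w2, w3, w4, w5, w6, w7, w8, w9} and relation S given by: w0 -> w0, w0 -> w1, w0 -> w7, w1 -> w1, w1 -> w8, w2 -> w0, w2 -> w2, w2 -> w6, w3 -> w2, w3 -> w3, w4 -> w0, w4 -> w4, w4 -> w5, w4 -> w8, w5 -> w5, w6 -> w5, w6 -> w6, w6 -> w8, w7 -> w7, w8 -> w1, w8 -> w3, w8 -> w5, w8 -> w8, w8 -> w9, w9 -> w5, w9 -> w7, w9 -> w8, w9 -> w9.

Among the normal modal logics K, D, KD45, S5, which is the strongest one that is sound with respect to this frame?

Serial (axiom D): yes — every world has a successor (e.g. w0 S w0).
Euclidean (axiom 5): no — w0 S w1 and w0 S w7, but not w1 S w7.
Transitive (axiom 4): no — w0 S w1 and w1 S w8, but not w0 S w8.
Reflexive (axiom T): yes — every world is S-related to itself.
So F validates K, D; KD45 would additionally require S to be Euclidean and transitive. The strongest is D.

D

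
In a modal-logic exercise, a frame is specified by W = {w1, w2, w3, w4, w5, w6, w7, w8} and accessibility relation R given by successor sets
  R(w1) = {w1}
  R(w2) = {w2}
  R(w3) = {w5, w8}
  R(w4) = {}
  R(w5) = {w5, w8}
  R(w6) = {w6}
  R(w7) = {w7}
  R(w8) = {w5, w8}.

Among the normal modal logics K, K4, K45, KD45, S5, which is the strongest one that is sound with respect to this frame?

Transitive (axiom 4): yes — every two-step R-path is closed by a direct edge.
Euclidean (axiom 5): yes — any two successors of a common world are R-related.
Serial (axiom D): no — w4 has no R-successor.
Reflexive (axiom T): no — w3 is not related to itself.
So F validates K, K4, K45; KD45 would additionally require R to be serial. The strongest is K45.

K45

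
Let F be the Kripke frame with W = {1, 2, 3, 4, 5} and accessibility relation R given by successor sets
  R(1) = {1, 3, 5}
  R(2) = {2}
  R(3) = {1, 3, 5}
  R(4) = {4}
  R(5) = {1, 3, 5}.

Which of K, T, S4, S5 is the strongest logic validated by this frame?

S5

Reflexive (axiom T): yes — every world is R-related to itself.
Transitive (axiom 4): yes — every two-step R-path is closed by a direct edge.
Euclidean (axiom 5): yes — any two successors of a common world are R-related.
So F validates K, T, S4, S5. The strongest is S5.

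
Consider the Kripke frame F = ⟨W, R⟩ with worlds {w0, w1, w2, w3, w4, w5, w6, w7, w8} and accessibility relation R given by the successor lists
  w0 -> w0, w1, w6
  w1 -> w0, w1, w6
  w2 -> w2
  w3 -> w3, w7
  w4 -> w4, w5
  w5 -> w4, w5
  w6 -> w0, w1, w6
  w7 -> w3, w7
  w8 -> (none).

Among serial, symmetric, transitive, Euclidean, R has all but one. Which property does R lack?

serial

Serial: no — w8 has no R-successor.
Symmetric: yes — every pair in R has its reverse in R.
Transitive: yes — every two-step R-path is closed by a direct edge.
Euclidean: yes — any two successors of a common world are R-related.
Only serial fails.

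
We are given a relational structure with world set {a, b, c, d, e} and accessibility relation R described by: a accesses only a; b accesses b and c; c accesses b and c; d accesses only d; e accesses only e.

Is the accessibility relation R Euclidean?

Yes

Euclidean: yes — any two successors of a common world are R-related.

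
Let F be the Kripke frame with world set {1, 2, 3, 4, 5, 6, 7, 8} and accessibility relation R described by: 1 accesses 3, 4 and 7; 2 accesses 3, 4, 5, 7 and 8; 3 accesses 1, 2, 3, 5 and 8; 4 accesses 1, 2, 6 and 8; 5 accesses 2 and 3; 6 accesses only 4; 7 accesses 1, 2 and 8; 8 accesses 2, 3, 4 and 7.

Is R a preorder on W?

No

Reflexive: no — 1 is not related to itself.
Transitive: no — 1 R 3 and 3 R 2, but not 1 R 2.
So R is not a preorder.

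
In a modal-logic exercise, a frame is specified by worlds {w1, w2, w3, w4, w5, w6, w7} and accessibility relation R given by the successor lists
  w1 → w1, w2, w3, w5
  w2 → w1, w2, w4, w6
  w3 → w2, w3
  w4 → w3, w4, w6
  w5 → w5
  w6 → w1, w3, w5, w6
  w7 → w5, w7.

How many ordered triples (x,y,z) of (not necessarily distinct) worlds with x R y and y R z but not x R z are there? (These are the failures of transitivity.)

15

Enumerating: (w1,w2,w4), (w1,w2,w6), (w2,w1,w3), (w2,w1,w5), (w2,w4,w3), (w2,w6,w3), (w2,w6,w5), (w3,w2,w1), (w3,w2,w4), (w3,w2,w6), (w4,w3,w2), (w4,w6,w1), (w4,w6,w5), (w6,w1,w2), (w6,w3,w2).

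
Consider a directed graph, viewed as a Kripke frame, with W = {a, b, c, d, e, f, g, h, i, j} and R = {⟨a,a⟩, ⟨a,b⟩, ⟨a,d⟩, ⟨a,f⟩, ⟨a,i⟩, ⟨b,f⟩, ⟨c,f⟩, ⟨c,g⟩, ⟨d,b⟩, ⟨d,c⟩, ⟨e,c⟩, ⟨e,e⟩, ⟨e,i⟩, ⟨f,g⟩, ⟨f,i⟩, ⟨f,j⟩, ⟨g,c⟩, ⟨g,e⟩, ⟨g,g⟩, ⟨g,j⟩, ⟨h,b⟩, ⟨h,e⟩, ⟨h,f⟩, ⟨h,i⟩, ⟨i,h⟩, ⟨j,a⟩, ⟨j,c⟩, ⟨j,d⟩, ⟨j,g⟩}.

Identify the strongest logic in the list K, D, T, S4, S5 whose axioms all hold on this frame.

Serial (axiom D): yes — every world has a successor (e.g. a R a).
Reflexive (axiom T): no — b is not related to itself.
Transitive (axiom 4): no — a R d and d R c, but not a R c.
Euclidean (axiom 5): no — a R b and a R d, but not b R d.
So F validates K, D; T would additionally require R to be reflexive. The strongest is D.

D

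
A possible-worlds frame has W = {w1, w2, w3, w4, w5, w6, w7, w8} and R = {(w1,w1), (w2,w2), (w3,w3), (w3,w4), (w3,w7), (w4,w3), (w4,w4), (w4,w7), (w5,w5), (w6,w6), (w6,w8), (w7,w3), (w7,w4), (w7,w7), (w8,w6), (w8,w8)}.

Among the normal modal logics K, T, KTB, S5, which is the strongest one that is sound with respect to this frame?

S5

Reflexive (axiom T): yes — every world is R-related to itself.
Symmetric (axiom B): yes — every pair in R has its reverse in R.
Euclidean (axiom 5): yes — any two successors of a common world are R-related.
So F validates K, T, KTB, S5. The strongest is S5.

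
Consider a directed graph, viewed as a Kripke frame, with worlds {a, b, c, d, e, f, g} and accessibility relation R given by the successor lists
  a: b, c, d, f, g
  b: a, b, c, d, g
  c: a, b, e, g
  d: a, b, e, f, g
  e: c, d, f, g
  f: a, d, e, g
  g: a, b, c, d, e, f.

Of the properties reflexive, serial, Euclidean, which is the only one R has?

serial

Reflexive: no — a is not related to itself.
Serial: yes — every world has a successor (e.g. a R b).
Euclidean: no — a R b and a R f, but not b R f.
Only serial holds.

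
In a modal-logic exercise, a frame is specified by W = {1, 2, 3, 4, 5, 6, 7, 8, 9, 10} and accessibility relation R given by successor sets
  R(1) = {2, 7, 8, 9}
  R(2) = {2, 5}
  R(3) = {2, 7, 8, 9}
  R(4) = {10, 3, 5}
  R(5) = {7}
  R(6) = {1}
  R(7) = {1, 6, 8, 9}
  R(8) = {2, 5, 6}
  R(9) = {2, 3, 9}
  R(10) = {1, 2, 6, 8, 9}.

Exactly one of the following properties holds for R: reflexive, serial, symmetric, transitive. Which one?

serial

Reflexive: no — 1 is not related to itself.
Serial: yes — every world has a successor (e.g. 1 R 2).
Symmetric: no — 1 R 2 but not 2 R 1.
Transitive: no — 1 R 2 and 2 R 5, but not 1 R 5.
Only serial holds.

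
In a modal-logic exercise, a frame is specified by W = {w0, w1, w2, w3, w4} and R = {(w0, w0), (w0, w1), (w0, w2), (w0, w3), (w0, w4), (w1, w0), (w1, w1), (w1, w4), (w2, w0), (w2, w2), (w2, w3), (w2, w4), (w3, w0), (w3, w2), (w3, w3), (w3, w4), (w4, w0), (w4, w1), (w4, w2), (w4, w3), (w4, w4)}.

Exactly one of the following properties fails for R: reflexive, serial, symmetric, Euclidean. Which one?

Reflexive: yes — every world is R-related to itself.
Serial: yes — every world has a successor (e.g. w0 R w0).
Symmetric: yes — every pair in R has its reverse in R.
Euclidean: no — w0 R w1 and w0 R w2, but not w1 R w2.
Only Euclidean fails.

Euclidean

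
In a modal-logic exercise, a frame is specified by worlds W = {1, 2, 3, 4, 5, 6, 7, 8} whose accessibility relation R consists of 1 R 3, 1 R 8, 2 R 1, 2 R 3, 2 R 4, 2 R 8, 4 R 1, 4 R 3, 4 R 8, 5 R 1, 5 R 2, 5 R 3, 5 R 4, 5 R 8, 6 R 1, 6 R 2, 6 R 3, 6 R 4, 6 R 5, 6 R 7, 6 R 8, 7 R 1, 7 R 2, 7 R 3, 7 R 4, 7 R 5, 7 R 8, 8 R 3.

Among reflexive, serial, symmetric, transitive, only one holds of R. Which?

Reflexive: no — 1 is not related to itself.
Serial: no — 3 has no R-successor.
Symmetric: no — 1 R 3 but not 3 R 1.
Transitive: yes — every two-step R-path is closed by a direct edge.
Only transitive holds.

transitive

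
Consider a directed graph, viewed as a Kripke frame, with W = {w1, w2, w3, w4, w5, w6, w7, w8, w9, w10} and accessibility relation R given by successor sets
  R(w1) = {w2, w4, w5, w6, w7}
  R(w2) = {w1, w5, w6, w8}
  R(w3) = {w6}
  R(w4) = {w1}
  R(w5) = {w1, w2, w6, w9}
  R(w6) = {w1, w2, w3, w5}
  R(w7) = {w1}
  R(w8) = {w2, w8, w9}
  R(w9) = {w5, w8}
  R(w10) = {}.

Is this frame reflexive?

Reflexive: no — w1 is not related to itself.

No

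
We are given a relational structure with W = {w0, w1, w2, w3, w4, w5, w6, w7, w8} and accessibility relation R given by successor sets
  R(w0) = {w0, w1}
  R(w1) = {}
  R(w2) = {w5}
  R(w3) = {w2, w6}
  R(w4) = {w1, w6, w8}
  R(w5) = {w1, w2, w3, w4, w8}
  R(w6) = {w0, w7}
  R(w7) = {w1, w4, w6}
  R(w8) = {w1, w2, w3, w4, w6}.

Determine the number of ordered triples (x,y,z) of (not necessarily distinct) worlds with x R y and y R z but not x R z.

28

Enumerating: (w2,w5,w1), (w2,w5,w2), (w2,w5,w3), (w2,w5,w4), (w2,w5,w8), (w3,w2,w5), (w3,w6,w0), (w3,w6,w7), (w4,w6,w0), (w4,w6,w7), (w4,w8,w2), (w4,w8,w3), … and 16 more.
Total: 28.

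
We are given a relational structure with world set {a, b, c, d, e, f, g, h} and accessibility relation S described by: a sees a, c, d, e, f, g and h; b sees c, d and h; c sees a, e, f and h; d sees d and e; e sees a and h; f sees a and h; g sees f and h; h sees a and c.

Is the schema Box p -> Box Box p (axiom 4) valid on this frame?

No

Axiom 4 corresponds to the accessibility relation being transitive.
Transitive: no — b S c and c S a, but not b S a.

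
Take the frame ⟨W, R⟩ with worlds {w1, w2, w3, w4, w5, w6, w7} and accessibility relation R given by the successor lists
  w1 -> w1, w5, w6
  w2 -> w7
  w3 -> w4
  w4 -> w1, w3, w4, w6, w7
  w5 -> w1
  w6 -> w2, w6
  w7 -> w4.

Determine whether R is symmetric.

No

Symmetric: no — w1 R w6 but not w6 R w1.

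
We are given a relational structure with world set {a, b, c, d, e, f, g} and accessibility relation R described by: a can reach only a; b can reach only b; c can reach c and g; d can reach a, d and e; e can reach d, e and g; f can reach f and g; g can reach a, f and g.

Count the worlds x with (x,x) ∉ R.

0

R is reflexive; there are no such worlds.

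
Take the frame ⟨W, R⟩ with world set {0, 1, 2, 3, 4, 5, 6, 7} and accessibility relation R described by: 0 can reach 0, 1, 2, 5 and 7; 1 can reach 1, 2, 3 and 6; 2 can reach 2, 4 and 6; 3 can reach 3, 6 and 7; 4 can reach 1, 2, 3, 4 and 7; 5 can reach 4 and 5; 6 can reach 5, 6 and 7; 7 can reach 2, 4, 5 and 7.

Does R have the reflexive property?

Reflexive: yes — every world is R-related to itself.

Yes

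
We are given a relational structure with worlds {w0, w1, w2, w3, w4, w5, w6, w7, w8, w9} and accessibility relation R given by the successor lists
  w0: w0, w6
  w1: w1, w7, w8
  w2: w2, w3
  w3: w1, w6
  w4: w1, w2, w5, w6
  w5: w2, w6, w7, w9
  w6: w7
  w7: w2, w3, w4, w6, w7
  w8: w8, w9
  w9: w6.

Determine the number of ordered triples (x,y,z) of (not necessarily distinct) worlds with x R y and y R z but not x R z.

Enumerating: (w0,w6,w7), (w1,w7,w2), (w1,w7,w3), (w1,w7,w4), (w1,w7,w6), (w1,w8,w9), (w2,w3,w1), (w2,w3,w6), (w3,w1,w7), (w3,w1,w8), (w3,w6,w7), (w4,w1,w7), … and 17 more.
Total: 29.

29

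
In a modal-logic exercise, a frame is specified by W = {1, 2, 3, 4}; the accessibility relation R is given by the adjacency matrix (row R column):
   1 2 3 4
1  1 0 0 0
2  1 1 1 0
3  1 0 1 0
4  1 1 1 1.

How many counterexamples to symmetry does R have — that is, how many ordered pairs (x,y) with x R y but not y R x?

Enumerating: (2,1), (2,3), (3,1), (4,1), (4,2), (4,3).

6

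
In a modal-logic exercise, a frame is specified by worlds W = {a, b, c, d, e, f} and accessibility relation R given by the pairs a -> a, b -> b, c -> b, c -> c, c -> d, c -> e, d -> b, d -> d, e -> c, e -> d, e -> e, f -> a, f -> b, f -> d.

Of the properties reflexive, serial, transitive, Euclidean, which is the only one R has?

serial

Reflexive: no — f is not related to itself.
Serial: yes — every world has a successor (e.g. a R a).
Transitive: no — e R c and c R b, but not e R b.
Euclidean: no — c R b and c R d, but not b R d.
Only serial holds.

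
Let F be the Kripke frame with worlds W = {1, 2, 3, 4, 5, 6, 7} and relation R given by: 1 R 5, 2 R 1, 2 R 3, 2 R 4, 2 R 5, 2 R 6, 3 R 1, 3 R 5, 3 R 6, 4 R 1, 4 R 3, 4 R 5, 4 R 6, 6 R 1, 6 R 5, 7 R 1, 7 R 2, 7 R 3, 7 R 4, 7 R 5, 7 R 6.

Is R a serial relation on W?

Serial: no — 5 has no R-successor.

No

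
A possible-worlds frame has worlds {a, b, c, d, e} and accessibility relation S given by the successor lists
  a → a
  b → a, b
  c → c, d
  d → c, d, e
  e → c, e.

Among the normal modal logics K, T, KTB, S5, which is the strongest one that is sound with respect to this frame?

T

Reflexive (axiom T): yes — every world is S-related to itself.
Symmetric (axiom B): no — b S a but not a S b.
Euclidean (axiom 5): no — d S c and d S e, but not c S e.
So F validates K, T; KTB would additionally require S to be symmetric. The strongest is T.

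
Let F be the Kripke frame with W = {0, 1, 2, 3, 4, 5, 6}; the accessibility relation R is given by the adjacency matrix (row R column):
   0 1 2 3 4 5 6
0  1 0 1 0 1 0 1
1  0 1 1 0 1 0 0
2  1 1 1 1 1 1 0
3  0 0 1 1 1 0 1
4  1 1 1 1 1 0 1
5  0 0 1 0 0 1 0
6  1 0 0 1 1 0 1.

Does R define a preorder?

No

Reflexive: yes — every world is R-related to itself.
Transitive: no — 0 R 2 and 2 R 1, but not 0 R 1.
So R is not a preorder.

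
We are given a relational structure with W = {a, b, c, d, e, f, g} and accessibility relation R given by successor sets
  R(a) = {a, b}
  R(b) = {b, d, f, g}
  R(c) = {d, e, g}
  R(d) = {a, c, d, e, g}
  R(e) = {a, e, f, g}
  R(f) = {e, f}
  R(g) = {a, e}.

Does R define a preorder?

Reflexive: no — c is not related to itself.
Transitive: no — a R b and b R d, but not a R d.
So R is not a preorder.

No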